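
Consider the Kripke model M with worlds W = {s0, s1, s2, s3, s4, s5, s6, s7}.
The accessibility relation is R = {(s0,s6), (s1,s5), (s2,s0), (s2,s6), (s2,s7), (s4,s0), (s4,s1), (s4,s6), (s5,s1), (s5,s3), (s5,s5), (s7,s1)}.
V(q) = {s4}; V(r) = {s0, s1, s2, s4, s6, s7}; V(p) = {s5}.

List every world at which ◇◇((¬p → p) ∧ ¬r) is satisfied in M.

s1, s4, s5, s7

Let φ = ◇◇((¬p → p) ∧ ¬r). Evaluate φ at each world:
  s0 (successors {s6}): φ is false.
  s1 (successors {s5}): φ is true.
  s2 (successors {s0, s6, s7}): φ is false.
  s3 (successors ∅): φ is false.
  s4 (successors {s0, s1, s6}): φ is true.
  s5 (successors {s1, s3, s5}): φ is true.
  s6 (successors ∅): φ is false.
  s7 (successors {s1}): φ is true.
For instance, at s7:
  At s7: ◇◇((¬p → p) ∧ ¬r) requires ◇((¬p → p) ∧ ¬r) at some successor in {s1}.
    ◇((¬p → p) ∧ ¬r) holds at s1, so ◇◇((¬p → p) ∧ ¬r) is true at s7.
      At s1: ◇((¬p → p) ∧ ¬r) requires (¬p → p) ∧ ¬r at some successor in {s5}.
        (¬p → p) ∧ ¬r holds at s5, so ◇((¬p → p) ∧ ¬r) is true at s1.
Satisfying worlds: {s1, s4, s5, s7}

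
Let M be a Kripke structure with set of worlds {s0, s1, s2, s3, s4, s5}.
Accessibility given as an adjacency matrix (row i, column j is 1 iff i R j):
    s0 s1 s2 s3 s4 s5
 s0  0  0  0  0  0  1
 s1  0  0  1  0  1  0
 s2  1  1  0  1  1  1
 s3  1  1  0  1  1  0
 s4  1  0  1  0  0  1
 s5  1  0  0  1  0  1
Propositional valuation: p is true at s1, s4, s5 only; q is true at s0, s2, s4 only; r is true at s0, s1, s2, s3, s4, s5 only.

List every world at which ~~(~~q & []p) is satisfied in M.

Let φ = ~~(~~q & []p). Evaluate φ at each world:
  s0 (successors {s5}): φ is true.
  s1 (successors {s2, s4}): φ is false.
  s2 (successors {s0, s1, s3, s4, s5}): φ is false.
  s3 (successors {s0, s1, s3, s4}): φ is false.
  s4 (successors {s0, s2, s5}): φ is false.
  s5 (successors {s0, s3, s5}): φ is false.
For instance, at s0:
  At s0: ~(~~q & []p) is false, so ~~(~~q & []p) is true.
    At s0: ~~q & []p is true, so ~(~~q & []p) is false.
      At s0: ~~q is true, []p is true, so ~~q & []p is true.
Satisfying worlds: {s0}

s0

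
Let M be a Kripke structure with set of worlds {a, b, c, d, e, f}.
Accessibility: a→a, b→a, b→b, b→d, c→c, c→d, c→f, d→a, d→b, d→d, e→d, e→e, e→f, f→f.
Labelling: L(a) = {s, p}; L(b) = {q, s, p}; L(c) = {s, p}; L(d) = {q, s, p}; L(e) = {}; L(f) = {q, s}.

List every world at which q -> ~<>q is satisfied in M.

Recall that <>ψ holds at a world iff ψ holds at some accessible world.
Let φ = q -> ~<>q. Evaluate φ at each world:
  a (successors {a}): φ is true.
  b (successors {a, b, d}): φ is false.
  c (successors {c, d, f}): φ is true.
  d (successors {a, b, d}): φ is false.
  e (successors {d, e, f}): φ is true.
  f (successors {f}): φ is false.
For instance, at c:
  At c: q is false, ~<>q is false, so q -> ~<>q is true.
    At c: <>q is true, so ~<>q is false.
      At c: <>q requires q at some successor in {c, d, f}.
        q holds at d, so <>q is true at c.
Satisfying worlds: {a, c, e}

a, c, e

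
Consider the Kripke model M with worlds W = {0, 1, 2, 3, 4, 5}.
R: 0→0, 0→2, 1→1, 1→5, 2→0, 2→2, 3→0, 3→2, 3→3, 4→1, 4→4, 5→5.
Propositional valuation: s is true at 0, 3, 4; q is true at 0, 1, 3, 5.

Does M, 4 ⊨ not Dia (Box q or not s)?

No

At 4: Dia (Box q or not s) is true, so not Dia (Box q or not s) is false.
  At 4: Dia (Box q or not s) requires Box q or not s at some successor in {1, 4}.
    Box q or not s holds at 1, so Dia (Box q or not s) is true at 4.
      At 1: Box q is true, not s is true, so Box q or not s is true.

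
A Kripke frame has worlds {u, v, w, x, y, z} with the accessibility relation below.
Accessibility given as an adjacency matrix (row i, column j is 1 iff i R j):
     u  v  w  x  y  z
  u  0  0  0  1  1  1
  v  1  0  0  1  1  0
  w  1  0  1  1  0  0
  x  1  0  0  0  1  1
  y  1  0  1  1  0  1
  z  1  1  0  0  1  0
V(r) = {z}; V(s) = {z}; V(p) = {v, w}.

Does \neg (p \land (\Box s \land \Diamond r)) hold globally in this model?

Recall that \Box ψ holds at a world iff ψ holds at every accessible world, and \Diamond ψ holds iff ψ holds at some accessible world.
Let φ = \neg (p \land (\Box s \land \Diamond r)). Evaluate φ at each world:
  u (successors {x, y, z}): φ is true.
  v (successors {u, x, y}): φ is true.
  w (successors {u, w, x}): φ is true.
  x (successors {u, y, z}): φ is true.
  y (successors {u, w, x, z}): φ is true.
  z (successors {u, v, y}): φ is true.
For instance, at u:
  At u: p \land (\Box s \land \Diamond r) is false, so \neg (p \land (\Box s \land \Diamond r)) is true.
    At u: p is false, \Box s \land \Diamond r is false, so p \land (\Box s \land \Diamond r) is false.
      At u: \Box s is false, \Diamond r is true, so \Box s \land \Diamond r is false.

Yes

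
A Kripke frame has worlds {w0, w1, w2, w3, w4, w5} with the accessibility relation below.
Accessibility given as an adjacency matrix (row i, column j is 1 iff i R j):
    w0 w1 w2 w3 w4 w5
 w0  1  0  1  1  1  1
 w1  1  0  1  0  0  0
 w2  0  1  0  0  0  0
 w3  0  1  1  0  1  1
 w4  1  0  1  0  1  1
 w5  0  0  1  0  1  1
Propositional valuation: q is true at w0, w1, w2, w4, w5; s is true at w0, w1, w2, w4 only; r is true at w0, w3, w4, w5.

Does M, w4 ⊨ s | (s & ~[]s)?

Yes

At w4: s is true, s & ~[]s is true, so s | (s & ~[]s) is true.
  At w4: s is true, ~[]s is true, so s & ~[]s is true.
    At w4: []s is false, so ~[]s is true.
      At w4: []s requires s at every successor {w0, w2, w4, w5}.
        s fails at w5, so []s is false at w4.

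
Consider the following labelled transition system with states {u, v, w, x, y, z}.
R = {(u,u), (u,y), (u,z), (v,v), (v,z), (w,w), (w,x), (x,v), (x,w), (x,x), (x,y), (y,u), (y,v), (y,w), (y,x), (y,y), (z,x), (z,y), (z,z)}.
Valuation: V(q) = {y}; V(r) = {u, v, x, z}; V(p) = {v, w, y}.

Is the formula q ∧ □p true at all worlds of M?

Recall that □ψ holds at a world iff ψ holds at every accessible world, and ◇ψ holds iff ψ holds at some accessible world.
Let φ = q ∧ □p. Evaluate φ at each world:
  u (successors {u, y, z}): φ is false.
  v (successors {v, z}): φ is false.
  w (successors {w, x}): φ is false.
  x (successors {v, w, x, y}): φ is false.
  y (successors {u, v, w, x, y}): φ is false.
  z (successors {x, y, z}): φ is false.
Detail at u (counterexample):
  At u: q is false, □p is false, so q ∧ □p is false.
    At u: □p requires p at every successor {u, y, z}.
      p fails at u, so □p is false at u.

No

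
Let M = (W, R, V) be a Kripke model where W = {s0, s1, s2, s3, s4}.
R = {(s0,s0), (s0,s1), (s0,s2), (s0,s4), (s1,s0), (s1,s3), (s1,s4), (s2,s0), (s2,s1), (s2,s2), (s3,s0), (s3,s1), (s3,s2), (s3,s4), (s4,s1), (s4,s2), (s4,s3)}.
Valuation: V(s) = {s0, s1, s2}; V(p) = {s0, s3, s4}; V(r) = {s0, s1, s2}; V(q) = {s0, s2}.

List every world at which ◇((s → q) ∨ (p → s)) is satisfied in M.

s0, s1, s2, s3, s4

Let φ = ◇((s → q) ∨ (p → s)). Evaluate φ at each world:
  s0 (successors {s0, s1, s2, s4}): φ is true.
  s1 (successors {s0, s3, s4}): φ is true.
  s2 (successors {s0, s1, s2}): φ is true.
  s3 (successors {s0, s1, s2, s4}): φ is true.
  s4 (successors {s1, s2, s3}): φ is true.
For instance, at s0:
  At s0: ◇((s → q) ∨ (p → s)) requires (s → q) ∨ (p → s) at some successor in {s0, s1, s2, s4}.
    (s → q) ∨ (p → s) holds at s0, so ◇((s → q) ∨ (p → s)) is true at s0.
Satisfying worlds: {s0, s1, s2, s3, s4}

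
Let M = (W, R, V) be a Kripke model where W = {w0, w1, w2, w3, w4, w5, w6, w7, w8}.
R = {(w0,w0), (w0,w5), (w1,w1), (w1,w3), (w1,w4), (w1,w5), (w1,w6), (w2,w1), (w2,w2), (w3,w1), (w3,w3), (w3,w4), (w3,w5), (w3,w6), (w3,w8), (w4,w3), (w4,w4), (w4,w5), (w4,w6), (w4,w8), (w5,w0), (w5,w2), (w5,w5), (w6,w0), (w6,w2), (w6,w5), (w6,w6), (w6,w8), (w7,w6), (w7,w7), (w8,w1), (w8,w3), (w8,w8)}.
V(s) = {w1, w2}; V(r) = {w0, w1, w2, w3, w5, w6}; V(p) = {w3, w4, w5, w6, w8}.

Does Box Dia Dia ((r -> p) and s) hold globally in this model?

No

Let φ = Box Dia Dia ((r -> p) and s). Evaluate φ at each world:
  w0 (successors {w0, w5}): φ is false.
  w1 (successors {w1, w3, w4, w5, w6}): φ is false.
  w2 (successors {w1, w2}): φ is false.
  w3 (successors {w1, w3, w4, w5, w6, w8}): φ is false.
  w4 (successors {w3, w4, w5, w6, w8}): φ is false.
  w5 (successors {w0, w2, w5}): φ is false.
  w6 (successors {w0, w2, w5, w6, w8}): φ is false.
  w7 (successors {w6, w7}): φ is false.
  w8 (successors {w1, w3, w8}): φ is false.
Detail at w0 (counterexample):
  At w0: Box Dia Dia ((r -> p) and s) requires Dia Dia ((r -> p) and s) at every successor {w0, w5}.
    Dia Dia ((r -> p) and s) fails at w0, so Box Dia Dia ((r -> p) and s) is false at w0.
      At w0: Dia Dia ((r -> p) and s) requires Dia ((r -> p) and s) at some successor in {w0, w5}.
        At w0: Dia ((r -> p) and s) is false.
        At w5: Dia ((r -> p) and s) is false.
      So Dia Dia ((r -> p) and s) is false at w0.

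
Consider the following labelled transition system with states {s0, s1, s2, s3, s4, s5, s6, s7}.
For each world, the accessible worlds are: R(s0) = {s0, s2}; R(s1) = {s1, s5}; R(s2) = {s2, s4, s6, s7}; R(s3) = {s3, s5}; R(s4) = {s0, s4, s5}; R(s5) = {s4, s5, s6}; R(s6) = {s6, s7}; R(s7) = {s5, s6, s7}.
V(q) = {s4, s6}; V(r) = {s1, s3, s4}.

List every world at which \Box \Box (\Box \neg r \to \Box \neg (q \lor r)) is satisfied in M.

Let φ = \Box \Box (\Box \neg r \to \Box \neg (q \lor r)). Evaluate φ at each world:
  s0 (successors {s0, s2}): φ is false.
  s1 (successors {s1, s5}): φ is false.
  s2 (successors {s2, s4, s6, s7}): φ is false.
  s3 (successors {s3, s5}): φ is false.
  s4 (successors {s0, s4, s5}): φ is false.
  s5 (successors {s4, s5, s6}): φ is false.
  s6 (successors {s6, s7}): φ is false.
  s7 (successors {s5, s6, s7}): φ is false.
For instance, at s0:
  At s0: \Box \Box (\Box \neg r \to \Box \neg (q \lor r)) requires \Box (\Box \neg r \to \Box \neg (q \lor r)) at every successor {s0, s2}.
    \Box (\Box \neg r \to \Box \neg (q \lor r)) fails at s2, so \Box \Box (\Box \neg r \to \Box \neg (q \lor r)) is false at s0.
      At s2: \Box (\Box \neg r \to \Box \neg (q \lor r)) requires \Box \neg r \to \Box \neg (q \lor r) at every successor {s2, s4, s6, s7}.
        \Box \neg r \to \Box \neg (q \lor r) fails at s6, so \Box (\Box \neg r \to \Box \neg (q \lor r)) is false at s2.
Satisfying worlds: none.

none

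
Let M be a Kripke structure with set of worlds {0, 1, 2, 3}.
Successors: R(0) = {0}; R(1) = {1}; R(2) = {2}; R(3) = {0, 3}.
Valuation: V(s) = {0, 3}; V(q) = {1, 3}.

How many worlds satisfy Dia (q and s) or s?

2

Let φ = Dia (q and s) or s. Evaluate φ at each world:
  0 (successors {0}): φ is true.
  1 (successors {1}): φ is false.
  2 (successors {2}): φ is false.
  3 (successors {0, 3}): φ is true.
For instance, at 1:
  At 1: Dia (q and s) is false, s is false, so Dia (q and s) or s is false.
    At 1: Dia (q and s) requires q and s at some successor in {1}.
      At 1: q and s is false.
    So Dia (q and s) is false at 1.
Satisfying worlds: {0, 3}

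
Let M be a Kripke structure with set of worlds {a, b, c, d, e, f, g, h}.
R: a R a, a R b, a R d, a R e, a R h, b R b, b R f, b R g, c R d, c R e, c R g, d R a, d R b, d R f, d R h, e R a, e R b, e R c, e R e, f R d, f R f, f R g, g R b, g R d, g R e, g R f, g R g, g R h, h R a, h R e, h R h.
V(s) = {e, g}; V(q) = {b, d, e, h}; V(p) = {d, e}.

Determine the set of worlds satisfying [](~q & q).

Let φ = [](~q & q). Evaluate φ at each world:
  a (successors {a, b, d, e, h}): φ is false.
  b (successors {b, f, g}): φ is false.
  c (successors {d, e, g}): φ is false.
  d (successors {a, b, f, h}): φ is false.
  e (successors {a, b, c, e}): φ is false.
  f (successors {d, f, g}): φ is false.
  g (successors {b, d, e, f, g, h}): φ is false.
  h (successors {a, e, h}): φ is false.
For instance, at h:
  At h: [](~q & q) requires ~q & q at every successor {a, e, h}.
    ~q & q fails at a, so [](~q & q) is false at h.
Satisfying worlds: none.

none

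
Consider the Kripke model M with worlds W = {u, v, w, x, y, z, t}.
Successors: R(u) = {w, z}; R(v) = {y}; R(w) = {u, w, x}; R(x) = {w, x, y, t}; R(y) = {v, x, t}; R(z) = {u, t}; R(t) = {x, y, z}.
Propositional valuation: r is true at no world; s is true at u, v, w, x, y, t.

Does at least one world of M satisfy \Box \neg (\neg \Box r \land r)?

Yes

Recall that \Box ψ holds at a world iff ψ holds at every accessible world, and \Diamond ψ holds iff ψ holds at some accessible world.
Let φ = \Box \neg (\neg \Box r \land r). Evaluate φ at each world:
  u (successors {w, z}): φ is true.
  v (successors {y}): φ is true.
  w (successors {u, w, x}): φ is true.
  x (successors {w, x, y, t}): φ is true.
  y (successors {v, x, t}): φ is true.
  z (successors {u, t}): φ is true.
  t (successors {x, y, z}): φ is true.
Detail at u (witness):
  At u: \Box \neg (\neg \Box r \land r) requires \neg (\neg \Box r \land r) at every successor {w, z}.
      At w: \neg \Box r \land r is false, so \neg (\neg \Box r \land r) is true.
      At z: \neg \Box r \land r is false, so \neg (\neg \Box r \land r) is true.
  So \Box \neg (\neg \Box r \land r) is true at u.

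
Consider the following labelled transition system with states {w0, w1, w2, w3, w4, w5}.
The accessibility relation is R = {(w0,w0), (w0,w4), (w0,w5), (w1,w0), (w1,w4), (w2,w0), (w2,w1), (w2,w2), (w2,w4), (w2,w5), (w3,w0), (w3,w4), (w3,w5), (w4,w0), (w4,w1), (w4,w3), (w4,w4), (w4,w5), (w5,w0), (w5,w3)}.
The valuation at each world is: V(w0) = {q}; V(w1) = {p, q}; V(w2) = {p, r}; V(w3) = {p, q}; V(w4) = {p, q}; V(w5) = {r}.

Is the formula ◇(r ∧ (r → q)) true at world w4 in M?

Recall that ◇ψ holds at a world iff ψ holds at some accessible world.
At w4: ◇(r ∧ (r → q)) requires r ∧ (r → q) at some successor in {w0, w1, w3, w4, w5}.
  At w0: r ∧ (r → q) is false.
  At w1: r ∧ (r → q) is false.
  At w3: r ∧ (r → q) is false.
  At w4: r ∧ (r → q) is false.
  At w5: r ∧ (r → q) is false.
So ◇(r ∧ (r → q)) is false at w4.

No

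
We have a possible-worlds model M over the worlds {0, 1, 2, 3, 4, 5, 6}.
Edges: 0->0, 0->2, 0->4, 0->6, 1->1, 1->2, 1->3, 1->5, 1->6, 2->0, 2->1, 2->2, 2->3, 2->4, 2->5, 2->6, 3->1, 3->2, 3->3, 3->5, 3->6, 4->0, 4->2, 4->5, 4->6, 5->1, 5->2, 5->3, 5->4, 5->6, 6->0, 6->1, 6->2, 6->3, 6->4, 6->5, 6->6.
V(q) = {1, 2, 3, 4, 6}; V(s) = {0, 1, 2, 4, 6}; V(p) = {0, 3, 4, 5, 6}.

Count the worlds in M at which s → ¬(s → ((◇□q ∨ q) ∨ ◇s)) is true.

Let φ = s → ¬(s → ((◇□q ∨ q) ∨ ◇s)). Evaluate φ at each world:
  0 (successors {0, 2, 4, 6}): φ is false.
  1 (successors {1, 2, 3, 5, 6}): φ is false.
  2 (successors {0, 1, 2, 3, 4, 5, 6}): φ is false.
  3 (successors {1, 2, 3, 5, 6}): φ is true.
  4 (successors {0, 2, 5, 6}): φ is false.
  5 (successors {1, 2, 3, 4, 6}): φ is true.
  6 (successors {0, 1, 2, 3, 4, 5, 6}): φ is false.
For instance, at 5:
  At 5: s is false, ¬(s → ((◇□q ∨ q) ∨ ◇s)) is false, so s → ¬(s → ((◇□q ∨ q) ∨ ◇s)) is true.
    At 5: s → ((◇□q ∨ q) ∨ ◇s) is true, so ¬(s → ((◇□q ∨ q) ∨ ◇s)) is false.
      At 5: s is false, (◇□q ∨ q) ∨ ◇s is true, so s → ((◇□q ∨ q) ∨ ◇s) is true.
Satisfying worlds: {3, 5}

2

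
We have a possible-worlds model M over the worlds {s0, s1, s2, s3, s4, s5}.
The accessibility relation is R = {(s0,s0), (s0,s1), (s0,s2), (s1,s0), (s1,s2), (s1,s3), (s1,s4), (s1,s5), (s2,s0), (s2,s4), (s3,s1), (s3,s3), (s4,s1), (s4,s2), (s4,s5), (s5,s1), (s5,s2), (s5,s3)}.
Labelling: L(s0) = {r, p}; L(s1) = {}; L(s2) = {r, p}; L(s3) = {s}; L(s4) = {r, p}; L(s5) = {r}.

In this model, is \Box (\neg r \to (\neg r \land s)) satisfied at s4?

At s4: \Box (\neg r \to (\neg r \land s)) requires \neg r \to (\neg r \land s) at every successor {s1, s2, s5}.
  \neg r \to (\neg r \land s) fails at s1, so \Box (\neg r \to (\neg r \land s)) is false at s4.

No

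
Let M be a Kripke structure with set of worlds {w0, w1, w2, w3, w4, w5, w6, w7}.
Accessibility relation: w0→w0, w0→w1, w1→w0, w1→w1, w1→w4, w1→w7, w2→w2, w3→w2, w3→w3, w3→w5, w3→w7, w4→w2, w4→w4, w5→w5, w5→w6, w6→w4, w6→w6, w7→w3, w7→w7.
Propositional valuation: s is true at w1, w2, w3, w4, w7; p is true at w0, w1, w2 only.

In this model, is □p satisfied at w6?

No

At w6: □p requires p at every successor {w4, w6}.
  p fails at w4, so □p is false at w6.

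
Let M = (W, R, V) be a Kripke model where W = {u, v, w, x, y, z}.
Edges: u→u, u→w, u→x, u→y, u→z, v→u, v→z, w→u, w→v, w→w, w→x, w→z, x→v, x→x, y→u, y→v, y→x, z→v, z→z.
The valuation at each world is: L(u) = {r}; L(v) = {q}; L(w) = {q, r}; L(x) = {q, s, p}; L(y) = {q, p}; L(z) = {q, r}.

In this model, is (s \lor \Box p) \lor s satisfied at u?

Recall that \Box ψ holds at a world iff ψ holds at every accessible world, and \Diamond ψ holds iff ψ holds at some accessible world.
At u: s \lor \Box p is false, s is false, so (s \lor \Box p) \lor s is false.
  At u: s is false, \Box p is false, so s \lor \Box p is false.
    At u: \Box p requires p at every successor {u, w, x, y, z}.
      p fails at u, so \Box p is false at u.

No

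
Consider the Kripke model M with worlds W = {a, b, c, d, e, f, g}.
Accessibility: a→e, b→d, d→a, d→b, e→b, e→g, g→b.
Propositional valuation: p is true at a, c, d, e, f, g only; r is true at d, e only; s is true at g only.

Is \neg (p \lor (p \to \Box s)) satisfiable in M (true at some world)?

No

Recall that \Box ψ holds at a world iff ψ holds at every accessible world, and \Diamond ψ holds iff ψ holds at some accessible world.
Let φ = \neg (p \lor (p \to \Box s)). Evaluate φ at each world:
  a (successors {e}): φ is false.
  b (successors {d}): φ is false.
  c (successors ∅): φ is false.
  d (successors {a, b}): φ is false.
  e (successors {b, g}): φ is false.
  f (successors ∅): φ is false.
  g (successors {b}): φ is false.
For instance, at d:
  At d: p \lor (p \to \Box s) is true, so \neg (p \lor (p \to \Box s)) is false.
    At d: p is true, p \to \Box s is false, so p \lor (p \to \Box s) is true.
      At d: p is true, \Box s is false, so p \to \Box s is false.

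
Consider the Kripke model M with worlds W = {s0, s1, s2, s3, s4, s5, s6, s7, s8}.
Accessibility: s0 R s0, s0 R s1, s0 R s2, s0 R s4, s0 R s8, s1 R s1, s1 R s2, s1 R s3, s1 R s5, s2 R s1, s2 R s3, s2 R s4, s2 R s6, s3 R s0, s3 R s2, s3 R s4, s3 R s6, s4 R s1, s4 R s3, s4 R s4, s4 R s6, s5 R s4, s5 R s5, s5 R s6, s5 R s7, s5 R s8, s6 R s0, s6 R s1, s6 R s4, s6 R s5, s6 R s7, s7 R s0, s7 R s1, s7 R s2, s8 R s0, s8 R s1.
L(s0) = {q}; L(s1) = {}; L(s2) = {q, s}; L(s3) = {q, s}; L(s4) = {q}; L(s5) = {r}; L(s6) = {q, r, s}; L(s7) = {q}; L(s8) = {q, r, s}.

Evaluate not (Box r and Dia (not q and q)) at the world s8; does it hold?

Yes

At s8: Box r and Dia (not q and q) is false, so not (Box r and Dia (not q and q)) is true.
  At s8: Box r is false, Dia (not q and q) is false, so Box r and Dia (not q and q) is false.
    At s8: Box r requires r at every successor {s0, s1}.
      r fails at s0, so Box r is false at s8.
    At s8: Dia (not q and q) requires not q and q at some successor in {s0, s1}.
      At s0: not q and q is false.
      At s1: not q and q is false.
    So Dia (not q and q) is false at s8.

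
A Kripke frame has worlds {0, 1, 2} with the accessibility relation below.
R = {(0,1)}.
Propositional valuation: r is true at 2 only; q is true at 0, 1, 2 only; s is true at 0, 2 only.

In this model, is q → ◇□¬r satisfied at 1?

Recall that □ψ holds at a world iff ψ holds at every accessible world, and ◇ψ holds iff ψ holds at some accessible world.
At 1: q is true, ◇□¬r is false, so q → ◇□¬r is false.
  At 1: no accessible worlds, so ◇□¬r is false.

No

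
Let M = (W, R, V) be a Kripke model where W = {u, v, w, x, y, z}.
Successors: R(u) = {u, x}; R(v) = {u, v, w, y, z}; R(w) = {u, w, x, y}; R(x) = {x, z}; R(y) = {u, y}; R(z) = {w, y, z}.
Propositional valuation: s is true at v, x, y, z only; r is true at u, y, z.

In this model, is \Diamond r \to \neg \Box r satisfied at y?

No

At y: \Diamond r is true, \neg \Box r is false, so \Diamond r \to \neg \Box r is false.
  At y: \Diamond r requires r at some successor in {u, y}.
    r holds at u, so \Diamond r is true at y.
  At y: \Box r is true, so \neg \Box r is false.
    At y: \Box r requires r at every successor {u, y}.
      At u: r is true.
      At y: r is true.
    So \Box r is true at y.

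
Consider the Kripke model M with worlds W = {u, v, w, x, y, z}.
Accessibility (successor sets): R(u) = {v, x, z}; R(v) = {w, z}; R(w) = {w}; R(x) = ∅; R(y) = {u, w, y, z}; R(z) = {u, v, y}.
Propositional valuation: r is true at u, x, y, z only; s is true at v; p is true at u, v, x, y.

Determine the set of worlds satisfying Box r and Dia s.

none

Let φ = Box r and Dia s. Evaluate φ at each world:
  u (successors {v, x, z}): φ is false.
  v (successors {w, z}): φ is false.
  w (successors {w}): φ is false.
  x (successors ∅): φ is false.
  y (successors {u, w, y, z}): φ is false.
  z (successors {u, v, y}): φ is false.
For instance, at z:
  At z: Box r is false, Dia s is true, so Box r and Dia s is false.
    At z: Box r requires r at every successor {u, v, y}.
      r fails at v, so Box r is false at z.
    At z: Dia s requires s at some successor in {u, v, y}.
      s holds at v, so Dia s is true at z.
Satisfying worlds: none.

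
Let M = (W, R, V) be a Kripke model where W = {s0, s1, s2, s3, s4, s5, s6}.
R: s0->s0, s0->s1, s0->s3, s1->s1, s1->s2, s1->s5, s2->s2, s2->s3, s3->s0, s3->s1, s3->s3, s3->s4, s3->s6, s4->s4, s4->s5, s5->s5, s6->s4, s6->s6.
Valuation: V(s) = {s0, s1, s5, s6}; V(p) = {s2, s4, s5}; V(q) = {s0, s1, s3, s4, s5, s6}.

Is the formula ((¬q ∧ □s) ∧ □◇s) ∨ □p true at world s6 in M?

At s6: (¬q ∧ □s) ∧ □◇s is false, □p is false, so ((¬q ∧ □s) ∧ □◇s) ∨ □p is false.
  At s6: ¬q ∧ □s is false, □◇s is true, so (¬q ∧ □s) ∧ □◇s is false.
    At s6: ¬q is false, □s is false, so ¬q ∧ □s is false.
      At s6: □s requires s at every successor {s4, s6}.
        s fails at s4, so □s is false at s6.
    At s6: □◇s requires ◇s at every successor {s4, s6}.
      At s4: ◇s is true.
      At s6: ◇s is true.
    So □◇s is true at s6.
  At s6: □p requires p at every successor {s4, s6}.
    p fails at s6, so □p is false at s6.

No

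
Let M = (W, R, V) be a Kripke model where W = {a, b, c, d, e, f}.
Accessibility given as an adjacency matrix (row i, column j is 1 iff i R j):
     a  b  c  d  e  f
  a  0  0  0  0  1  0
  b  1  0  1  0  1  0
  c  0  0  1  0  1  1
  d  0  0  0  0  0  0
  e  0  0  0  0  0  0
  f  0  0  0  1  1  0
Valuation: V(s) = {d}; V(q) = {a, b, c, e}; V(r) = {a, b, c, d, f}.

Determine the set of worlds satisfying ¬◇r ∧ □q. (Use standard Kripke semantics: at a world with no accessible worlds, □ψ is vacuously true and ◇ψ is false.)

a, d, e

Let φ = ¬◇r ∧ □q. Evaluate φ at each world:
  a (successors {e}): φ is true.
  b (successors {a, c, e}): φ is false.
  c (successors {c, e, f}): φ is false.
  d (successors ∅): φ is true.
  e (successors ∅): φ is true.
  f (successors {d, e}): φ is false.
For instance, at b:
  At b: ¬◇r is false, □q is true, so ¬◇r ∧ □q is false.
    At b: ◇r is true, so ¬◇r is false.
      At b: ◇r requires r at some successor in {a, c, e}.
        r holds at a, so ◇r is true at b.
    At b: □q requires q at every successor {a, c, e}.
      At a: q is true.
      At c: q is true.
      At e: q is true.
    So □q is true at b.
Satisfying worlds: {a, d, e}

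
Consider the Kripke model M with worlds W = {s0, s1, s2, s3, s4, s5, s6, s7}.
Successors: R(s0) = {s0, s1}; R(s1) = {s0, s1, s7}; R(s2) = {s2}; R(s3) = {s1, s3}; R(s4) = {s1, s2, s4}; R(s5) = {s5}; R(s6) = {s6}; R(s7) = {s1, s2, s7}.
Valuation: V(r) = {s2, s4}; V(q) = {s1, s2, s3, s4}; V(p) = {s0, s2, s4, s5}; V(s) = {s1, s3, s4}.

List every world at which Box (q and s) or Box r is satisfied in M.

Let φ = Box (q and s) or Box r. Evaluate φ at each world:
  s0 (successors {s0, s1}): φ is false.
  s1 (successors {s0, s1, s7}): φ is false.
  s2 (successors {s2}): φ is true.
  s3 (successors {s1, s3}): φ is true.
  s4 (successors {s1, s2, s4}): φ is false.
  s5 (successors {s5}): φ is false.
  s6 (successors {s6}): φ is false.
  s7 (successors {s1, s2, s7}): φ is false.
For instance, at s7:
  At s7: Box (q and s) is false, Box r is false, so Box (q and s) or Box r is false.
    At s7: Box (q and s) requires q and s at every successor {s1, s2, s7}.
      q and s fails at s2, so Box (q and s) is false at s7.
    At s7: Box r requires r at every successor {s1, s2, s7}.
      r fails at s1, so Box r is false at s7.
Satisfying worlds: {s2, s3}

s2, s3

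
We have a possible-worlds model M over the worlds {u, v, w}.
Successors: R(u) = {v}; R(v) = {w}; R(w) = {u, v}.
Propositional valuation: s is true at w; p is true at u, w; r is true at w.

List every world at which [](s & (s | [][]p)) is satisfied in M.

v

Let φ = [](s & (s | [][]p)). Evaluate φ at each world:
  u (successors {v}): φ is false.
  v (successors {w}): φ is true.
  w (successors {u, v}): φ is false.
For instance, at w:
  At w: [](s & (s | [][]p)) requires s & (s | [][]p) at every successor {u, v}.
    s & (s | [][]p) fails at u, so [](s & (s | [][]p)) is false at w.
      At u: s is false, s | [][]p is true, so s & (s | [][]p) is false.
Satisfying worlds: {v}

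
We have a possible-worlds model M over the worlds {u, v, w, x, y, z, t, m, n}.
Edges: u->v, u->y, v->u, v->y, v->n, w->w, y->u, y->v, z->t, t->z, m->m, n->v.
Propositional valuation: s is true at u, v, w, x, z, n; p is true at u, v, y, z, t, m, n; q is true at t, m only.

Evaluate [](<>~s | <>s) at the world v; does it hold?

Yes

At v: [](<>~s | <>s) requires <>~s | <>s at every successor {u, y, n}.
    At u: <>~s is true, <>s is true, so <>~s | <>s is true.
      At u: <>~s requires ~s at some successor in {v, y}.
        ~s holds at y, so <>~s is true at u.
      At u: <>s requires s at some successor in {v, y}.
        s holds at v, so <>s is true at u.
    At y: <>~s is false, <>s is true, so <>~s | <>s is true.
      At y: <>~s requires ~s at some successor in {u, v}.
        At u: ~s is false.
        At v: ~s is false.
      So <>~s is false at y.
      At y: <>s requires s at some successor in {u, v}.
        s holds at u, so <>s is true at y.
    At n: <>~s is false, <>s is true, so <>~s | <>s is true.
      At n: <>~s requires ~s at some successor in {v}.
        At v: ~s is false.
      So <>~s is false at n.
      At n: <>s requires s at some successor in {v}.
        s holds at v, so <>s is true at n.
So [](<>~s | <>s) is true at v.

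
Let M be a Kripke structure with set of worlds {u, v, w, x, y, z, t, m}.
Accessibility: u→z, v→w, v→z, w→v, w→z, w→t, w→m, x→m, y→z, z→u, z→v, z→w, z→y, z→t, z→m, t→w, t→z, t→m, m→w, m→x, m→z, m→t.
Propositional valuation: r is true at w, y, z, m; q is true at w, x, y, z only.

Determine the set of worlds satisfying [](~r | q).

Recall that []ψ holds at a world iff ψ holds at every accessible world, and <>ψ holds iff ψ holds at some accessible world.
Let φ = [](~r | q). Evaluate φ at each world:
  u (successors {z}): φ is true.
  v (successors {w, z}): φ is true.
  w (successors {v, z, t, m}): φ is false.
  x (successors {m}): φ is false.
  y (successors {z}): φ is true.
  z (successors {u, v, w, y, t, m}): φ is false.
  t (successors {w, z, m}): φ is false.
  m (successors {w, x, z, t}): φ is true.
For instance, at x:
  At x: [](~r | q) requires ~r | q at every successor {m}.
    ~r | q fails at m, so [](~r | q) is false at x.
Satisfying worlds: {u, v, y, m}

u, v, y, m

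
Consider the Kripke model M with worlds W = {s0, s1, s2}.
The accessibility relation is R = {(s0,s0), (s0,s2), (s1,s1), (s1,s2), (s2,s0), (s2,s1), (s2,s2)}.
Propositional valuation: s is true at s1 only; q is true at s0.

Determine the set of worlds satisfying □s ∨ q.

Let φ = □s ∨ q. Evaluate φ at each world:
  s0 (successors {s0, s2}): φ is true.
  s1 (successors {s1, s2}): φ is false.
  s2 (successors {s0, s1, s2}): φ is false.
For instance, at s1:
  At s1: □s is false, q is false, so □s ∨ q is false.
    At s1: □s requires s at every successor {s1, s2}.
      s fails at s2, so □s is false at s1.
Satisfying worlds: {s0}

s0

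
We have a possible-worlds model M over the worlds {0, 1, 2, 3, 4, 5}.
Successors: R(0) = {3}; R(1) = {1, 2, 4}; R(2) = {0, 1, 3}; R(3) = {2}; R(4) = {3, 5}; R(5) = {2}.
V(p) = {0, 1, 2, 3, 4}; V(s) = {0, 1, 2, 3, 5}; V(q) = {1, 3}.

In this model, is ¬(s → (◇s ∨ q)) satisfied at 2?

No

Recall that ◇ψ holds at a world iff ψ holds at some accessible world.
At 2: s → (◇s ∨ q) is true, so ¬(s → (◇s ∨ q)) is false.
  At 2: s is true, ◇s ∨ q is true, so s → (◇s ∨ q) is true.
    At 2: ◇s is true, q is false, so ◇s ∨ q is true.
      At 2: ◇s requires s at some successor in {0, 1, 3}.
        s holds at 0, so ◇s is true at 2.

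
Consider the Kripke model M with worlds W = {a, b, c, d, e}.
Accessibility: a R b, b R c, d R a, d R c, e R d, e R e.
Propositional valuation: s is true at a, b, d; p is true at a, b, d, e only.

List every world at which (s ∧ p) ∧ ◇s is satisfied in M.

a, d

Let φ = (s ∧ p) ∧ ◇s. Evaluate φ at each world:
  a (successors {b}): φ is true.
  b (successors {c}): φ is false.
  c (successors ∅): φ is false.
  d (successors {a, c}): φ is true.
  e (successors {d, e}): φ is false.
For instance, at b:
  At b: s ∧ p is true, ◇s is false, so (s ∧ p) ∧ ◇s is false.
    At b: ◇s requires s at some successor in {c}.
      At c: s is false.
    So ◇s is false at b.
Satisfying worlds: {a, d}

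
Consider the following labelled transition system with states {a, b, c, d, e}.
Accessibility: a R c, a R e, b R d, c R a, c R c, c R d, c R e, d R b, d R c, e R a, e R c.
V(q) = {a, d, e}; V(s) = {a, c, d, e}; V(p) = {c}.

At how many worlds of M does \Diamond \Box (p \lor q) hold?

Recall that \Box ψ holds at a world iff ψ holds at every accessible world, and \Diamond ψ holds iff ψ holds at some accessible world.
Let φ = \Diamond \Box (p \lor q). Evaluate φ at each world:
  a (successors {c, e}): φ is true.
  b (successors {d}): φ is false.
  c (successors {a, c, d, e}): φ is true.
  d (successors {b, c}): φ is true.
  e (successors {a, c}): φ is true.
For instance, at d:
  At d: \Diamond \Box (p \lor q) requires \Box (p \lor q) at some successor in {b, c}.
    \Box (p \lor q) holds at b, so \Diamond \Box (p \lor q) is true at d.
      At b: \Box (p \lor q) requires p \lor q at every successor {d}.
        At d: p \lor q is true.
      So \Box (p \lor q) is true at b.
Satisfying worlds: {a, c, d, e}

4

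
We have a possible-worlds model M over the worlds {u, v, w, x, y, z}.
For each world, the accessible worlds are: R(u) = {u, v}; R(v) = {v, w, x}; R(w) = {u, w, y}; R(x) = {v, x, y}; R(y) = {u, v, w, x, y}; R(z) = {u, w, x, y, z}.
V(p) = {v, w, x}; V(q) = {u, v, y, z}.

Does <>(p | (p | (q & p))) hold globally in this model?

Yes

Let φ = <>(p | (p | (q & p))). Evaluate φ at each world:
  u (successors {u, v}): φ is true.
  v (successors {v, w, x}): φ is true.
  w (successors {u, w, y}): φ is true.
  x (successors {v, x, y}): φ is true.
  y (successors {u, v, w, x, y}): φ is true.
  z (successors {u, w, x, y, z}): φ is true.
For instance, at z:
  At z: <>(p | (p | (q & p))) requires p | (p | (q & p)) at some successor in {u, w, x, y, z}.
    p | (p | (q & p)) holds at w, so <>(p | (p | (q & p))) is true at z.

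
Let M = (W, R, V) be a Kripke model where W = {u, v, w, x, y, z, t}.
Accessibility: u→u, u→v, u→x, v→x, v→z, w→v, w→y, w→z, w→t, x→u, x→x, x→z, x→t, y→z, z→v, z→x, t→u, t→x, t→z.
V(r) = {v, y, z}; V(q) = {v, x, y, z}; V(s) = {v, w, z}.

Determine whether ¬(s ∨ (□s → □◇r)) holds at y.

No

Recall that □ψ holds at a world iff ψ holds at every accessible world, and ◇ψ holds iff ψ holds at some accessible world.
At y: s ∨ (□s → □◇r) is true, so ¬(s ∨ (□s → □◇r)) is false.
  At y: s is false, □s → □◇r is true, so s ∨ (□s → □◇r) is true.
    At y: □s is true, □◇r is true, so □s → □◇r is true.
      At y: □s requires s at every successor {z}.
        At z: s is true.
      So □s is true at y.
      At y: □◇r requires ◇r at every successor {z}.
        At z: ◇r is true.
      So □◇r is true at y.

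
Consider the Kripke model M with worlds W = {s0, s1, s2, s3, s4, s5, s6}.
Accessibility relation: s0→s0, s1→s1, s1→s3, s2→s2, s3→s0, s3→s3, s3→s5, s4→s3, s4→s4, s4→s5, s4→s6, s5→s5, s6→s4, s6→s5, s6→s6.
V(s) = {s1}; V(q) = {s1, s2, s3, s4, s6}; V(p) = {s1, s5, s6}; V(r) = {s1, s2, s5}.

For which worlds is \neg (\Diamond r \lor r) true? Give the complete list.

Let φ = \neg (\Diamond r \lor r). Evaluate φ at each world:
  s0 (successors {s0}): φ is true.
  s1 (successors {s1, s3}): φ is false.
  s2 (successors {s2}): φ is false.
  s3 (successors {s0, s3, s5}): φ is false.
  s4 (successors {s3, s4, s5, s6}): φ is false.
  s5 (successors {s5}): φ is false.
  s6 (successors {s4, s5, s6}): φ is false.
For instance, at s0:
  At s0: \Diamond r \lor r is false, so \neg (\Diamond r \lor r) is true.
    At s0: \Diamond r is false, r is false, so \Diamond r \lor r is false.
      At s0: \Diamond r requires r at some successor in {s0}.
        At s0: r is false.
      So \Diamond r is false at s0.
Satisfying worlds: {s0}

s0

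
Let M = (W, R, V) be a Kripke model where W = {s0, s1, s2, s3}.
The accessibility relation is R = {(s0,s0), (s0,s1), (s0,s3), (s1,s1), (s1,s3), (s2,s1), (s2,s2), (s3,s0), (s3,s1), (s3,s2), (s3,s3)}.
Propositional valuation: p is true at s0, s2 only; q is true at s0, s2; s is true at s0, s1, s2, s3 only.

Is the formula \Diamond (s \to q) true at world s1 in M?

At s1: \Diamond (s \to q) requires s \to q at some successor in {s1, s3}.
  At s1: s \to q is false.
  At s3: s \to q is false.
So \Diamond (s \to q) is false at s1.

No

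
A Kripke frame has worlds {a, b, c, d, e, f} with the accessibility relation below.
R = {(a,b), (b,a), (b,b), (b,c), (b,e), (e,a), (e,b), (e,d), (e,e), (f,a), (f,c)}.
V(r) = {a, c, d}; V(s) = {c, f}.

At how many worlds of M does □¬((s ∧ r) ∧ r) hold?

4

Let φ = □¬((s ∧ r) ∧ r). Evaluate φ at each world:
  a (successors {b}): φ is true.
  b (successors {a, b, c, e}): φ is false.
  c (successors ∅): φ is true.
  d (successors ∅): φ is true.
  e (successors {a, b, d, e}): φ is true.
  f (successors {a, c}): φ is false.
For instance, at e:
  At e: □¬((s ∧ r) ∧ r) requires ¬((s ∧ r) ∧ r) at every successor {a, b, d, e}.
    At a: ¬((s ∧ r) ∧ r) is true.
    At b: ¬((s ∧ r) ∧ r) is true.
    At d: ¬((s ∧ r) ∧ r) is true.
    At e: ¬((s ∧ r) ∧ r) is true.
  So □¬((s ∧ r) ∧ r) is true at e.
Satisfying worlds: {a, c, d, e}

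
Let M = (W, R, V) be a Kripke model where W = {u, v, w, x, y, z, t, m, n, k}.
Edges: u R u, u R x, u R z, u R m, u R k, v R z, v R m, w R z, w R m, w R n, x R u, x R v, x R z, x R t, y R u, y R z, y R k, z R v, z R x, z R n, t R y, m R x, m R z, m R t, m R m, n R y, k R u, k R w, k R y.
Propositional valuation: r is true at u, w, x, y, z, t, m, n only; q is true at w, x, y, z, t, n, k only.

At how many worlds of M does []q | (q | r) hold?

9

Recall that []ψ holds at a world iff ψ holds at every accessible world, and <>ψ holds iff ψ holds at some accessible world.
Let φ = []q | (q | r). Evaluate φ at each world:
  u (successors {u, x, z, m, k}): φ is true.
  v (successors {z, m}): φ is false.
  w (successors {z, m, n}): φ is true.
  x (successors {u, v, z, t}): φ is true.
  y (successors {u, z, k}): φ is true.
  z (successors {v, x, n}): φ is true.
  t (successors {y}): φ is true.
  m (successors {x, z, t, m}): φ is true.
  n (successors {y}): φ is true.
  k (successors {u, w, y}): φ is true.
For instance, at z:
  At z: []q is false, q | r is true, so []q | (q | r) is true.
    At z: []q requires q at every successor {v, x, n}.
      q fails at v, so []q is false at z.
Satisfying worlds: {u, w, x, y, z, t, m, n, k}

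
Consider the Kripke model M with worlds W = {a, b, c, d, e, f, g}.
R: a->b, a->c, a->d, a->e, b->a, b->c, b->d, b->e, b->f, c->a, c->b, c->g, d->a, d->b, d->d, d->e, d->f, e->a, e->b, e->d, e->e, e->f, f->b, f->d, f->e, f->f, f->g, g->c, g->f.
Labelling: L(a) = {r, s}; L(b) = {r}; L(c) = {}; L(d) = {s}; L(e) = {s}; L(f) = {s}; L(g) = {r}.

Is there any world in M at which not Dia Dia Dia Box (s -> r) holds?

Let φ = not Dia Dia Dia Box (s -> r). Evaluate φ at each world:
  a (successors {b, c, d, e}): φ is false.
  b (successors {a, c, d, e, f}): φ is false.
  c (successors {a, b, g}): φ is false.
  d (successors {a, b, d, e, f}): φ is false.
  e (successors {a, b, d, e, f}): φ is false.
  f (successors {b, d, e, f, g}): φ is false.
  g (successors {c, f}): φ is false.
For instance, at d:
  At d: Dia Dia Dia Box (s -> r) is true, so not Dia Dia Dia Box (s -> r) is false.
    At d: Dia Dia Dia Box (s -> r) requires Dia Dia Box (s -> r) at some successor in {a, b, d, e, f}.
      Dia Dia Box (s -> r) holds at a, so Dia Dia Dia Box (s -> r) is true at d.

No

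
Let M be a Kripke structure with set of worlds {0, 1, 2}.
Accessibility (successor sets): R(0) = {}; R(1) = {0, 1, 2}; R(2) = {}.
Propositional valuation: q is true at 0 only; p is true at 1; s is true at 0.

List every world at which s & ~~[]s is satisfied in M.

Recall that []ψ holds at a world iff ψ holds at every accessible world, and <>ψ holds iff ψ holds at some accessible world.
Let φ = s & ~~[]s. Evaluate φ at each world:
  0 (successors ∅): φ is true.
  1 (successors {0, 1, 2}): φ is false.
  2 (successors ∅): φ is false.
For instance, at 1:
  At 1: s is false, ~~[]s is false, so s & ~~[]s is false.
    At 1: ~[]s is true, so ~~[]s is false.
      At 1: []s is false, so ~[]s is true.
Satisfying worlds: {0}

0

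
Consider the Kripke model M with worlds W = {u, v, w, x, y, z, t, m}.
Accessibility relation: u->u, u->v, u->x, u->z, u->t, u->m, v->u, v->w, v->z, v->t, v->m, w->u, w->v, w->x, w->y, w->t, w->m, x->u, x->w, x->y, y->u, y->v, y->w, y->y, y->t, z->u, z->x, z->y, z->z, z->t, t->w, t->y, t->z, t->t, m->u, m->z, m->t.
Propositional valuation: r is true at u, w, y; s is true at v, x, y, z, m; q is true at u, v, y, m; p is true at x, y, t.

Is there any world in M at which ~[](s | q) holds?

Yes

Recall that []ψ holds at a world iff ψ holds at every accessible world, and <>ψ holds iff ψ holds at some accessible world.
Let φ = ~[](s | q). Evaluate φ at each world:
  u (successors {u, v, x, z, t, m}): φ is true.
  v (successors {u, w, z, t, m}): φ is true.
  w (successors {u, v, x, y, t, m}): φ is true.
  x (successors {u, w, y}): φ is true.
  y (successors {u, v, w, y, t}): φ is true.
  z (successors {u, x, y, z, t}): φ is true.
  t (successors {w, y, z, t}): φ is true.
  m (successors {u, z, t}): φ is true.
Detail at u (witness):
  At u: [](s | q) is false, so ~[](s | q) is true.
    At u: [](s | q) requires s | q at every successor {u, v, x, z, t, m}.
      s | q fails at t, so [](s | q) is false at u.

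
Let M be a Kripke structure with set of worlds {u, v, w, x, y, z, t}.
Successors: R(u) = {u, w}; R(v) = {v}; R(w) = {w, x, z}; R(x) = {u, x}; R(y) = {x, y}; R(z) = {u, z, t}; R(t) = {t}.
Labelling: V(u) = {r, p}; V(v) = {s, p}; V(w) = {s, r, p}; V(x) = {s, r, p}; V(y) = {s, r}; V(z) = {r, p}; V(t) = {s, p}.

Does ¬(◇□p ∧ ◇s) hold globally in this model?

No

Let φ = ¬(◇□p ∧ ◇s). Evaluate φ at each world:
  u (successors {u, w}): φ is false.
  v (successors {v}): φ is false.
  w (successors {w, x, z}): φ is false.
  x (successors {u, x}): φ is false.
  y (successors {x, y}): φ is false.
  z (successors {u, z, t}): φ is false.
  t (successors {t}): φ is false.
Detail at u (counterexample):
  At u: ◇□p ∧ ◇s is true, so ¬(◇□p ∧ ◇s) is false.
    At u: ◇□p is true, ◇s is true, so ◇□p ∧ ◇s is true.
      At u: ◇□p requires □p at some successor in {u, w}.
        □p holds at u, so ◇□p is true at u.
      At u: ◇s requires s at some successor in {u, w}.
        s holds at w, so ◇s is true at u.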